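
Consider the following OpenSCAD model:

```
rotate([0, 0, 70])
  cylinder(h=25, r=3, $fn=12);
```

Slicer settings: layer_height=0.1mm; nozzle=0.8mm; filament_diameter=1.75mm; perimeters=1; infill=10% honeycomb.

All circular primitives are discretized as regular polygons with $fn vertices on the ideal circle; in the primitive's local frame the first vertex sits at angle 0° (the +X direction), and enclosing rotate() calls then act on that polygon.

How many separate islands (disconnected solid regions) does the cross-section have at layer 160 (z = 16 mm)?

At z = 16 mm: the r=3 cylinder gives a regular 12-gon of circumradius 3 (constant along its height); (whole slice rotated 70° about Z — lengths, areas and connectivity unchanged). Overall, the cross-section is a single solid region. Island count = 1.

1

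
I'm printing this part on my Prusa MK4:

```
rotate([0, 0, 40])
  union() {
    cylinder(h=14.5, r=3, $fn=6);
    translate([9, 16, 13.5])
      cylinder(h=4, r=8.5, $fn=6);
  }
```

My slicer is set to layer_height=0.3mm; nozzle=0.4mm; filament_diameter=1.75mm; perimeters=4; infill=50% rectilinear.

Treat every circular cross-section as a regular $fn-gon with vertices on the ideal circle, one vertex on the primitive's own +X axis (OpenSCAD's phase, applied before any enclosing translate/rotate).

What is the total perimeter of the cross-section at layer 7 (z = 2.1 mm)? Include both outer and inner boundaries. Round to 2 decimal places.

18.00 mm

At z = 2.1 mm: the r=3 cylinder gives a regular 6-gon of circumradius 3 (constant along its height) (perimeter = 2·6·3.000·sin(180°/6) = 18.00 mm); the cylinder at (9, 16) does not reach this height (z outside [13.5, 17.5]); Merging all regions: only the r=3 cylinder is present, so the union is just that shape — boundary = 18.00 mm; (whole slice rotated 40° about Z — lengths, areas and connectivity unchanged). Overall, the cross-section is a single solid region. Total boundary length (outer) = 18.00 mm.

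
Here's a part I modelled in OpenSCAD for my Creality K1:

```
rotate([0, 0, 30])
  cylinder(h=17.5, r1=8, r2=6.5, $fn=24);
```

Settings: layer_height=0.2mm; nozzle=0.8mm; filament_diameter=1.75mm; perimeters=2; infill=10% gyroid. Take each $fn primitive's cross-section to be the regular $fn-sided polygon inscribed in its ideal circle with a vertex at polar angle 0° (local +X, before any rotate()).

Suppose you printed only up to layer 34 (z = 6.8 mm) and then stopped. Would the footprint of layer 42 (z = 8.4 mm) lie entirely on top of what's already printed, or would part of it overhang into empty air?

entirely on top

Compare the two slices. At z = 6.8: the cone: at t=0.389 of its height the radius interpolates to r₁+(r₂−r₁)t = 7.417, giving a regular 24-gon of that circumradius (area = (24/2)·7.417²·sin(360°/24) = 170.86 mm²); (rotated 30° about Z; rotation is an isometry so areas/perimeters/island counts are preserved). At z = 8.4: the cone contributes a regular 24-gon of circumradius 7.280 (interpolated between r1=8 and r2=6.5 at t=0.480) (area = (24/2)·7.280²·sin(360°/24) = 164.60 mm²); (rotated 30° about Z; rotation is an isometry so areas/perimeters/island counts are preserved). Checking containment: the cross-section at z = 8.4 is a subset of the cross-section at z = 6.8.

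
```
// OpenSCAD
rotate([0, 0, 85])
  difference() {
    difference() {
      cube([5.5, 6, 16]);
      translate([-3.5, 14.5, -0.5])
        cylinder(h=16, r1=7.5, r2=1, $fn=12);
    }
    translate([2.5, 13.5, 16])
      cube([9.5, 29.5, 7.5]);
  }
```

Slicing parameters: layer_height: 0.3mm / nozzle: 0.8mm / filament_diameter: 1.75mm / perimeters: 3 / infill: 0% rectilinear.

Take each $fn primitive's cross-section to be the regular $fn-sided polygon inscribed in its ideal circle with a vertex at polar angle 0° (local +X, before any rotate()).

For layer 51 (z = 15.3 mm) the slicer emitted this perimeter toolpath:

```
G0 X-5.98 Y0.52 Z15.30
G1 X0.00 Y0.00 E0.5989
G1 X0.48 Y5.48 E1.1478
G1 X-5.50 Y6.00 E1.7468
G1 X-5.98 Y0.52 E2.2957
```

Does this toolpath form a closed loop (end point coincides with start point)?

Start point (G0): (-5.98, 0.52). End point (last G1): the path returns to the start — closed.

yes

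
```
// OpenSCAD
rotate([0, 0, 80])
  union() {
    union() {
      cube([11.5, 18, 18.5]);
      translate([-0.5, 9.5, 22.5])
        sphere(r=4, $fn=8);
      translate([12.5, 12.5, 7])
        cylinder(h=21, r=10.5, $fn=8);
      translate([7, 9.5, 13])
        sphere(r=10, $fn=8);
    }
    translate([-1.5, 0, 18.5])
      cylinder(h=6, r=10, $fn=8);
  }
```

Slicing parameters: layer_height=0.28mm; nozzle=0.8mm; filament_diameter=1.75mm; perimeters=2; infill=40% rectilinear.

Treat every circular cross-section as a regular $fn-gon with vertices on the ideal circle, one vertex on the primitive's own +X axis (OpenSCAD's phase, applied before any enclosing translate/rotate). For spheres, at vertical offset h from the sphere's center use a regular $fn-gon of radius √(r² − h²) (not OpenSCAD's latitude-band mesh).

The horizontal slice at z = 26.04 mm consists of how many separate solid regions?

2

At z = 26.04 mm: the cube does not reach this height (z outside [0, 18.5]); the r=4 sphere at (-0.5, 9.5) slices to a regular 8-gon of circumradius 1.862 (√(r²−h²) with h=3.54 from center); the r=10.5 cylinder at (12.5, 12.5) contributes a regular 8-gon of circumradius 10.5; the sphere at (7, 9.5) is absent (|z−center|=13.040 > r=10); Combining (union): the 2 present regions are separate (no shared area or edge), so areas and boundary lengths simply add and each stays a separate island — 2 connected regions; the cylinder at (-1.5, 0) does not reach this height (z outside [18.5, 24.5]); Merging all regions: only that combined region is present, so the union is just that shape — 2 connected regions; (rotated 80° about Z; rotation is an isometry so areas/perimeters/island counts are preserved). The result has 2 disconnected regions.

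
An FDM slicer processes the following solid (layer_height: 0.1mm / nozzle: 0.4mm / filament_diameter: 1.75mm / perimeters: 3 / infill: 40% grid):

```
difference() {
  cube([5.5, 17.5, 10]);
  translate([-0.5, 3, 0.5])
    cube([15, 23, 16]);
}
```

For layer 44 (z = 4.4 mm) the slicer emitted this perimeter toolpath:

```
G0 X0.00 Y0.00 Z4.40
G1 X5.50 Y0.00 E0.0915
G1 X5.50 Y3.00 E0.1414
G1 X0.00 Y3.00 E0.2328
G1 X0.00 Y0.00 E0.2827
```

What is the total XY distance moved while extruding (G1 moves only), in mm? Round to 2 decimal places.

17.00 mm

Sum the Euclidean lengths of each G1 segment: total = 17.00 mm.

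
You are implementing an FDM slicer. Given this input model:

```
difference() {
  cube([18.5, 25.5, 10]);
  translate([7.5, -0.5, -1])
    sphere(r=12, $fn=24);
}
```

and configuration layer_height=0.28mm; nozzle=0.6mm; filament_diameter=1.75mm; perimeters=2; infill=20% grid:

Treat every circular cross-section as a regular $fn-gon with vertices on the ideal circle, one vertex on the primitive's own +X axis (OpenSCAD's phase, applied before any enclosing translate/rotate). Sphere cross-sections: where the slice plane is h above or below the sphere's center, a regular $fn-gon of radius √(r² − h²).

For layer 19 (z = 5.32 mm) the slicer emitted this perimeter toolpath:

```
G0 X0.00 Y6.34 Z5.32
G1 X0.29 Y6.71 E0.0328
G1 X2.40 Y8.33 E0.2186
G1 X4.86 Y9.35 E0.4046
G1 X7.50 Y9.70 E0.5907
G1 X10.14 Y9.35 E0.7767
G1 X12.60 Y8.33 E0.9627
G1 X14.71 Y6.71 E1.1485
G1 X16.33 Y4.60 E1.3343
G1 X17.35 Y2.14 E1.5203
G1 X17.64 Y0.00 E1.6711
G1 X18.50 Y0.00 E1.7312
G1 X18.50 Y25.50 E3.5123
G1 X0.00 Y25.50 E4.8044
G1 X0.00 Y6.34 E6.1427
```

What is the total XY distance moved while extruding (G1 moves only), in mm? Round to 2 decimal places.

87.95 mm

Sum the Euclidean lengths of each G1 segment: total = 87.95 mm.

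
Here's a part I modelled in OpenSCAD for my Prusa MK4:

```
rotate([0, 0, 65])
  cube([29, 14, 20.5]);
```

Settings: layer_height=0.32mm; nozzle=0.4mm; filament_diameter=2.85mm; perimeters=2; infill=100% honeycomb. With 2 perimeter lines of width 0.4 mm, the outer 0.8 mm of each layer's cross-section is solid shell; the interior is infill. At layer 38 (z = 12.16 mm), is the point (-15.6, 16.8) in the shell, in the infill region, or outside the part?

outside

At z = 12.16 mm: the cube is present — its section is the full 29×14 rectangle; (rotated 65° about Z; rotation is an isometry so areas/perimeters/island counts are preserved). Overall, the cross-section is a single solid region. Undo the 65° rotation: the query point maps to (8.633, 21.238) in the un-rotated model frame. The nearest boundary edge runs (29.00, 14.00)→(0.00, 14.00); distance from the point to it = 7.24 mm. The point is not inside any of the regions above, so it lies outside the cross-section (7.24 mm from the nearest boundary).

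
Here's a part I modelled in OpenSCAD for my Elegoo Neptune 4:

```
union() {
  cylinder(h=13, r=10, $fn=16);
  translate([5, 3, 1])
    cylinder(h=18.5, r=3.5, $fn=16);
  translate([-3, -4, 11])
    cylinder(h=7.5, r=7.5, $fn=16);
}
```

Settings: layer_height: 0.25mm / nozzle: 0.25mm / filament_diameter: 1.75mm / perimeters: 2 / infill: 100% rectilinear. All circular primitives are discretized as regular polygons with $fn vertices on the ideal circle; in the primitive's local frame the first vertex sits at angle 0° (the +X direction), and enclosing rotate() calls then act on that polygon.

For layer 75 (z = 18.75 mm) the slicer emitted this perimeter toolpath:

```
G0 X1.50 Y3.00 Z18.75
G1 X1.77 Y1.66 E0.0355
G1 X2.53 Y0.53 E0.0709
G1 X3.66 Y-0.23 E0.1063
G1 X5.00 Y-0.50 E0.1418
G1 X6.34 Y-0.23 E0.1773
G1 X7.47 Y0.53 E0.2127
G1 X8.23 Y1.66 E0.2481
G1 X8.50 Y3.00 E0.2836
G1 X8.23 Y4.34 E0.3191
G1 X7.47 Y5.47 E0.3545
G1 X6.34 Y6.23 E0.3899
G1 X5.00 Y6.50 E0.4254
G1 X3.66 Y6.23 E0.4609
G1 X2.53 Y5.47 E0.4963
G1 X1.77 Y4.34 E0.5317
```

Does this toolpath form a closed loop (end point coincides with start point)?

no

Start point (G0): (1.50, 3.00). End point (last G1): the path does not return to the start — open.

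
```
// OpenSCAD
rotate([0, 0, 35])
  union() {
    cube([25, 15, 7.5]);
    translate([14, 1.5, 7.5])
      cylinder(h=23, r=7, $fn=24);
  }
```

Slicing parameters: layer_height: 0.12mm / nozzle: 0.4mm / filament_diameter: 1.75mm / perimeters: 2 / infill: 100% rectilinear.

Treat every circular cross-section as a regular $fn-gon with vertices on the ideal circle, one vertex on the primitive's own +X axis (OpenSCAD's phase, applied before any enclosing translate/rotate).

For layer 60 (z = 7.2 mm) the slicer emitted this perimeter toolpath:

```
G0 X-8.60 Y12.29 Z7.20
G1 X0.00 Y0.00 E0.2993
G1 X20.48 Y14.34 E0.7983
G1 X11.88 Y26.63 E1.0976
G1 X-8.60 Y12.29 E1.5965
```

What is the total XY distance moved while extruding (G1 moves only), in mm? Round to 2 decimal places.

Sum the Euclidean lengths of each G1 segment: total = 80.00 mm.

80.00 mm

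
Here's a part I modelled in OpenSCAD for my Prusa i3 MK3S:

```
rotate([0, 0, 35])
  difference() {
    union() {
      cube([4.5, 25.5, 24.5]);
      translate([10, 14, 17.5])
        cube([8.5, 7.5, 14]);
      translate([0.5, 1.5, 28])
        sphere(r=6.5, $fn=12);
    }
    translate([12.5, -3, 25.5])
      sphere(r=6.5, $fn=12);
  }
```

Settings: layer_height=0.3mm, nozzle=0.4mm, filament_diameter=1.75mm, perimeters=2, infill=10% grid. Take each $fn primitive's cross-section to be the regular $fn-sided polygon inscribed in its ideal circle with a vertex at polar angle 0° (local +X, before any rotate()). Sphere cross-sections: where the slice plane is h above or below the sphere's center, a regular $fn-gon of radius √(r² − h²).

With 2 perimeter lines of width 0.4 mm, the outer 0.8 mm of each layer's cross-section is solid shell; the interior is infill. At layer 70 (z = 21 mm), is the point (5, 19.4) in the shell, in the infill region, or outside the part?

outside

At z = 21 mm: the cube (footprint 4.5×25.5) is included at this height; the cube at (10, 14) is present — its section is the full 8.5×7.5 rectangle; the sphere at (0.5, 1.5) is not intersected at this z (|z−center|=7.000 > r=6.5); Combining (union): the 2 present regions are separate (no shared area or edge), so areas and boundary lengths simply add and each stays a separate island — 2 connected regions; the r=6.5 sphere at (12.5, -3) slices to a regular 12-gon of circumradius 4.690 (√(r²−h²) with h=4.5 from center); After the difference (first − rest): starting from that combined region, the r=6.5 sphere at (12.5, -3) misses the remaining region (no effect) — 2 connected regions; (whole slice rotated 35° about Z — lengths, areas and connectivity unchanged). Overall, the cross-section has 2 separate islands. Undo the 35° rotation: the query point maps to (15.223, 13.024) in the un-rotated model frame. The nearest boundary edge runs (18.50, 14.00)→(10.00, 14.00); distance from the point to it = 0.98 mm. The point is not inside any of the regions above, so it lies outside the cross-section (0.98 mm from the nearest boundary).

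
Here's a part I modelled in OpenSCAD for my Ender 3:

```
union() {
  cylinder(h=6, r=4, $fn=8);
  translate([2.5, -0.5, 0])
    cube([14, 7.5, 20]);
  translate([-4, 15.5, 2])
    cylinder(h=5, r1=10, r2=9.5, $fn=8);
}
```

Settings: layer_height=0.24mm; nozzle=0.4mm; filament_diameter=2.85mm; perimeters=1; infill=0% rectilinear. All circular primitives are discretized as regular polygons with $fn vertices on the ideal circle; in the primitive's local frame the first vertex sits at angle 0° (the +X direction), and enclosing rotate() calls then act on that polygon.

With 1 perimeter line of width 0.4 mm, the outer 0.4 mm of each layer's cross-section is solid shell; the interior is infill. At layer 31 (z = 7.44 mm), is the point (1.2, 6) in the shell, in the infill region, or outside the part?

At z = 7.44 mm: the cylinder is absent (z outside [0, 6]); the cube at (2.5, -0.5) (footprint 14×7.5) is included at this height; the cone at (-4, 15.5) does not reach this height (z outside [2, 7]); Taking the union: only the 14×7.5 cube at (2.5, -0.5) is present, so the union is just that shape — 1 connected region. Overall, the cross-section is a single solid region. The nearest boundary edge runs (2.50, 7.00)→(2.50, -0.50); distance from the point to it = 1.30 mm. The point is not inside any of the regions above, so it lies outside the cross-section (1.30 mm from the nearest boundary).

outside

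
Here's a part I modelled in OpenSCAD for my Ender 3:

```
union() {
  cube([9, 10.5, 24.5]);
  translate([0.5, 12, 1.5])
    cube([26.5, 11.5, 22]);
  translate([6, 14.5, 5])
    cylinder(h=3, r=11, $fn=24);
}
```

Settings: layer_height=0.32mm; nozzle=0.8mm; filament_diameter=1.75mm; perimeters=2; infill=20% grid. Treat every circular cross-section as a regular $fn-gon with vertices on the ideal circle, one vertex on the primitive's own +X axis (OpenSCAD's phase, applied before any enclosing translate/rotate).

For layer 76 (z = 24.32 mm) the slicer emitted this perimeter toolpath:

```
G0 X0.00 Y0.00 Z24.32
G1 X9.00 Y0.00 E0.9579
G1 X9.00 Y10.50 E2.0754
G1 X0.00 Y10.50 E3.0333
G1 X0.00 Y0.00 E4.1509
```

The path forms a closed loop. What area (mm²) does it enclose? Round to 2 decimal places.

Apply the shoelace formula to the sequence of (X, Y) vertices; enclosed area = 94.50 mm².

94.50 mm²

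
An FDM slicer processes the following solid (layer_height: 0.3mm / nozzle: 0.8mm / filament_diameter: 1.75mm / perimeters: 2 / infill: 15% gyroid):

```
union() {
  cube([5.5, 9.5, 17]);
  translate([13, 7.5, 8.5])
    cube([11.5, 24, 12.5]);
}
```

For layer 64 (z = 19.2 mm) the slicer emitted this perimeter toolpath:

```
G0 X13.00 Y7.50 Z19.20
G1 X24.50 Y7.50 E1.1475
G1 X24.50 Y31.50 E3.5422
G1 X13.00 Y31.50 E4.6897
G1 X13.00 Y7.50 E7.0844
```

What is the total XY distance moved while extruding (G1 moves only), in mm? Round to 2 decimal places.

Sum the Euclidean lengths of each G1 segment: total = 71.00 mm.

71.00 mm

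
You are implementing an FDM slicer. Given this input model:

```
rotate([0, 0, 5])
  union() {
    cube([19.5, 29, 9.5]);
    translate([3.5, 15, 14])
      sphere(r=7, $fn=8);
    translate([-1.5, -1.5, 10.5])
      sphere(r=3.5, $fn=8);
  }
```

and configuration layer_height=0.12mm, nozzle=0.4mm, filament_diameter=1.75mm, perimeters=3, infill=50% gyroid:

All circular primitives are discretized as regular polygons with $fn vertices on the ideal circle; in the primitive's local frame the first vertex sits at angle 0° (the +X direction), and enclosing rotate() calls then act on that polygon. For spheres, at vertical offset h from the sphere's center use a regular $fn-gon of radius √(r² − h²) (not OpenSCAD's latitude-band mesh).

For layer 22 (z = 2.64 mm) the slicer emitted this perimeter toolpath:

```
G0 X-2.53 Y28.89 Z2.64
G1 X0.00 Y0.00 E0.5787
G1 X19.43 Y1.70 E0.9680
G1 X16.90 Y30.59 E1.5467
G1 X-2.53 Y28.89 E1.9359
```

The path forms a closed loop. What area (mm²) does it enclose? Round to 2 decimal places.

Apply the shoelace formula to the sequence of (X, Y) vertices; enclosed area = 565.63 mm².

565.63 mm²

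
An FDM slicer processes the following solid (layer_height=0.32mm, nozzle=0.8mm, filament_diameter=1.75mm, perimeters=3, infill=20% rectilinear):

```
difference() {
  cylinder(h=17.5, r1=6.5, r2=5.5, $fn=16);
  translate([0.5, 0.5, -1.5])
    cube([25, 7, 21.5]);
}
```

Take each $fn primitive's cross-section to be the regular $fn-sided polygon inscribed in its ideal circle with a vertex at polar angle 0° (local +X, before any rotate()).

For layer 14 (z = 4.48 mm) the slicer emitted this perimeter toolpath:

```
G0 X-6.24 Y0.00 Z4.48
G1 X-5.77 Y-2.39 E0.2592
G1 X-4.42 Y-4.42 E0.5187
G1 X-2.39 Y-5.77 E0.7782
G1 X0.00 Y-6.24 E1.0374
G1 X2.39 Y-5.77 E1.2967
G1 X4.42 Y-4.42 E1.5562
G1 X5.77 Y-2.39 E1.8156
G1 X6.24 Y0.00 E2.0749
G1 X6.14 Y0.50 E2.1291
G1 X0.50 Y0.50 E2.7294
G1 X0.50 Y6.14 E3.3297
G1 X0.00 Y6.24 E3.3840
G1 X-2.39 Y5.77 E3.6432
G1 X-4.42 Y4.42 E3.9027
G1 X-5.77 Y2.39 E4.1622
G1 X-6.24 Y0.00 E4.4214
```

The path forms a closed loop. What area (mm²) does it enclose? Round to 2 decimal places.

95.50 mm²

Apply the shoelace formula to the sequence of (X, Y) vertices; enclosed area = 95.50 mm².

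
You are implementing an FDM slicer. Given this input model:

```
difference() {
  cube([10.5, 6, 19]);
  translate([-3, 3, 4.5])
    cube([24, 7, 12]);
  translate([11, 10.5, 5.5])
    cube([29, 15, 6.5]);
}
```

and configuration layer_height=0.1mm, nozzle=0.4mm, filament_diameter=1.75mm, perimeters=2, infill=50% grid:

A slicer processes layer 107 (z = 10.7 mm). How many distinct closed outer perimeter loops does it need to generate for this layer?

1

At z = 10.7 mm: the cube is present — its section is the full 10.5×6 rectangle; the cube at (-3, 3) (footprint 24×7) is included at this height; the cube at (11, 10.5) is present — its section is the full 29×15 rectangle; Taking the first minus the rest: starting from the 10.5×6 cube, the 24×7 cube at (-3, 3) partially overlaps it — only the 31.50 mm² overlap (of its 168.00 mm²) is removed, clipping the outline; the 29×15 cube at (11, 10.5) misses the remaining region (no effect) — 1 connected region. The result has 1 disconnected region.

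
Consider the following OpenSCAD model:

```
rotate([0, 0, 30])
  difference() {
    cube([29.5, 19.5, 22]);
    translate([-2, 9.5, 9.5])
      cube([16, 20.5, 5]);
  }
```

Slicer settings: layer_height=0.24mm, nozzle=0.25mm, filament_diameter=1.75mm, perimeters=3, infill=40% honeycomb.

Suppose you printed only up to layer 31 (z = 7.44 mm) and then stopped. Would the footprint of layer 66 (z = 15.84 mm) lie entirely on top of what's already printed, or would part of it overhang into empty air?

entirely on top

Compare the two slices. At z = 7.44: the cube is present — its section is the full 29.5×19.5 rectangle (area 575.25 mm²); the cube at (-2, 9.5) is not intersected at this z (z outside [9.5, 14.5]); Subtracting the remaining from the first: none of the subtracted shapes is present at this height, so the 29.5×19.5 cube is unchanged — area = 575.25 mm²; (whole slice rotated 30° about Z — lengths, areas and connectivity unchanged). At z = 15.84: the 29.5×19.5 cube contributes its full rectangle (area 575.25 mm²); the cube at (-2, 9.5) is absent (z outside [9.5, 14.5]); Taking the first minus the rest: none of the subtracted shapes is present at this height, so the 29.5×19.5 cube is unchanged — area = 575.25 mm²; (whole slice rotated 30° about Z — lengths, areas and connectivity unchanged). Checking containment: the cross-section at z = 15.84 is a subset of the cross-section at z = 7.44.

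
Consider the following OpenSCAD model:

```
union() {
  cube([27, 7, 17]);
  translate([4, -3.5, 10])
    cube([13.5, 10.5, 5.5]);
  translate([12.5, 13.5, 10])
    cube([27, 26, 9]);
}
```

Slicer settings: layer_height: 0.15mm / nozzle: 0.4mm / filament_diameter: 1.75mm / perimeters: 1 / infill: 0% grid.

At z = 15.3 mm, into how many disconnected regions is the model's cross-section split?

2

At z = 15.3 mm: the cube (footprint 27×7) is included at this height; the 13.5×10.5 cube at (4, -3.5) contributes its full rectangle; the 27×26 cube at (12.5, 13.5) contributes its full rectangle; Merging all regions: the regions partially overlap (shared area 94.50 mm²), so overlapping operands fuse into one piece — 2 connected regions. The result has 2 disconnected regions.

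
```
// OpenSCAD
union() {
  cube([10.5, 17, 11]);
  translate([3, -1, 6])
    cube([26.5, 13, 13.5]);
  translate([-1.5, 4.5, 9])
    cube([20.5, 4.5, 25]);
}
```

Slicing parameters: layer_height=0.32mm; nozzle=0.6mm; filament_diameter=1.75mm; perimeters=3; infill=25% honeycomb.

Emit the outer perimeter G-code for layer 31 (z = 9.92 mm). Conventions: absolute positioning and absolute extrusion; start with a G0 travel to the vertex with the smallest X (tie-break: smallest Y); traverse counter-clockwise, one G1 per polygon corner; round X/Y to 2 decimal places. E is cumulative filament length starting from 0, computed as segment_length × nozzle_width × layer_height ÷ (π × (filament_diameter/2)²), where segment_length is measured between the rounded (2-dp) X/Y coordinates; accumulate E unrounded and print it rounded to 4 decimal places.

G0 X-1.50 Y4.50 Z9.92
G1 X0.00 Y4.50 E0.1197
G1 X0.00 Y0.00 E0.4789
G1 X3.00 Y0.00 E0.7184
G1 X3.00 Y-1.00 E0.7982
G1 X29.50 Y-1.00 E2.9136
G1 X29.50 Y12.00 E3.9513
G1 X10.50 Y12.00 E5.4680
G1 X10.50 Y17.00 E5.8671
G1 X0.00 Y17.00 E6.7052
G1 X0.00 Y9.00 E7.3438
G1 X-1.50 Y9.00 E7.4636
G1 X-1.50 Y4.50 E7.8228

At z = 9.92 mm: the 10.5×17 cube contributes its full rectangle; the cube at (3, -1) is present — its section is the full 26.5×13 rectangle; the 20.5×4.5 cube at (-1.5, 4.5) contributes its full rectangle; Taking the union: the regions partially overlap (shared area 175.50 mm²), so overlapping operands fuse into one piece — 1 connected region. The outline is a single polygon with 12 vertices. Extrusion per mm of travel: 0.6 × 0.32 / (π × 0.875²) = 0.079824. Accumulating E over each segment gives final E = 7.8228.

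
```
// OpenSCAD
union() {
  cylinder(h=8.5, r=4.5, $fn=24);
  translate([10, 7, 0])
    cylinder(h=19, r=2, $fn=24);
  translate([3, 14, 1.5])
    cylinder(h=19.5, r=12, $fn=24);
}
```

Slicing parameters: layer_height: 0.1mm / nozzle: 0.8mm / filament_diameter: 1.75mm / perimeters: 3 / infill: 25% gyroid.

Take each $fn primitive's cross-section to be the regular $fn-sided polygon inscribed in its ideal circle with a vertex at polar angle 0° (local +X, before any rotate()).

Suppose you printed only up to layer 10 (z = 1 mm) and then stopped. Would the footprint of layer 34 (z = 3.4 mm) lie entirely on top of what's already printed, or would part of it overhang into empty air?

Compare the two slices. At z = 1: the r=4.5 cylinder contributes a regular 24-gon of circumradius 4.5 (area = (24/2)·4.500²·sin(360°/24) = 62.89 mm²); the r=2 cylinder at (10, 7) contributes a regular 24-gon of circumradius 2 (area = (24/2)·2.000²·sin(360°/24) = 12.42 mm²); the cylinder at (3, 14) does not reach this height (z outside [1.5, 21]); Merging all regions: the 2 present regions are separate (no shared area or edge), so areas and boundary lengths simply add and each stays a separate island — area = 75.32 mm². At z = 3.4: the r=4.5 cylinder contributes a regular 24-gon of circumradius 4.5 (area = (24/2)·4.500²·sin(360°/24) = 62.89 mm²); the cylinder at (10, 7): section is a regular 24-gon, circumradius r=2 (area = (24/2)·2.000²·sin(360°/24) = 12.42 mm²); the r=12 cylinder at (3, 14) contributes a regular 24-gon of circumradius 12 (area = (24/2)·12.000²·sin(360°/24) = 447.24 mm²); Combining (union): the regions partially overlap — summed areas 522.56 mm² minus the doubly-counted overlap 22.26 mm² gives 500.30 mm² — area = 500.30 mm². Checking containment: at z = 3.4 the cross-section extends beyond the z = 1 cross-section by about 424.98 mm².

part overhangs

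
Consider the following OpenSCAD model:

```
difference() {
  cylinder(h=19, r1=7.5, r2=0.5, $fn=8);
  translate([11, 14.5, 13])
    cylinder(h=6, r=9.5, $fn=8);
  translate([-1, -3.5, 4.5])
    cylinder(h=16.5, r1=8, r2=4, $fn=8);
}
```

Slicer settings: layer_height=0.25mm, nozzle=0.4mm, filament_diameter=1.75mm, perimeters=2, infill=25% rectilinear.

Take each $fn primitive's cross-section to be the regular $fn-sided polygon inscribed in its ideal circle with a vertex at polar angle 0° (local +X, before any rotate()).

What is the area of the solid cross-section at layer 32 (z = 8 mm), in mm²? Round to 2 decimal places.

6.71 mm²

At z = 8 mm: the cone: at t=0.421 of its height the radius interpolates to r₁+(r₂−r₁)t = 4.553, giving a regular 8-gon of that circumradius (area = (8/2)·4.553²·sin(360°/8) = 58.62 mm²); the cylinder at (11, 14.5) does not reach this height (z outside [13, 19]); the cone at (-1, -3.5) (r1=8→r2=4) has section circumradius 7.152 here — a regular 8-gon (area = (8/2)·7.152²·sin(360°/8) = 144.66 mm²); After the difference (first − rest): starting from the cone (58.62 mm²), the cone at (-1, -3.5) partially overlaps it — only the 51.92 mm² overlap (of its 144.66 mm²) is removed, clipping the outline — area = 6.71 mm². Overall, the cross-section is a single solid region. Net area = 6.71 mm².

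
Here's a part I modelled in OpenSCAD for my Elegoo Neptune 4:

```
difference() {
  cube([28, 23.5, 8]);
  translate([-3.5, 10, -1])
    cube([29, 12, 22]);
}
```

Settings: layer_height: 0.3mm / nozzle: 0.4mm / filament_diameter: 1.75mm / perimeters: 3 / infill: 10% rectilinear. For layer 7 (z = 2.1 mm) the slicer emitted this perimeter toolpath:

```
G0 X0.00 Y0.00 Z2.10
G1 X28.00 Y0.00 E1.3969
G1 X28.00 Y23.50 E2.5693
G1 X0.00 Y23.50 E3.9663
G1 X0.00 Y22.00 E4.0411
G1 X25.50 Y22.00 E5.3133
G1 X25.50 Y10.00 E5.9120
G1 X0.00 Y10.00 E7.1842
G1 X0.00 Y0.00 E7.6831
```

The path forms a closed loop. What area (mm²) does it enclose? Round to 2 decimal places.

352.00 mm²

Apply the shoelace formula to the sequence of (X, Y) vertices; enclosed area = 352.00 mm².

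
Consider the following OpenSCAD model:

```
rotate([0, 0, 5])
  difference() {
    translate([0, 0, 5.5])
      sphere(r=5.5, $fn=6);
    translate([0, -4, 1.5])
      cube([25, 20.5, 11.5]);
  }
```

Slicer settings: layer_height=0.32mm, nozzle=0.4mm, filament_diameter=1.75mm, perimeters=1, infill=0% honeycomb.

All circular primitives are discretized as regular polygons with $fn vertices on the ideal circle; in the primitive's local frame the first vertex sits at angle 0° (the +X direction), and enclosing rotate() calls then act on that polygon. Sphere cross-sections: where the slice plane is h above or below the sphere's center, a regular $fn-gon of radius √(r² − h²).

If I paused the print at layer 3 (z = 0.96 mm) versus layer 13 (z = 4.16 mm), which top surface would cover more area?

Layer 3 (z = 0.96): the r=5.5 sphere slices to a regular 6-gon of circumradius 3.105 (√(r²−h²) with h=4.54 from center) (area = (6/2)·3.105²·sin(360°/6) = 25.04 mm²); the cube at (0, -4) is absent (z outside [1.5, 13]); Subtracting the remaining from the first: none of the subtracted shapes is present at this height, so the r=5.5 sphere is unchanged — area = 25.04 mm²; (rotated 5° about Z; rotation is an isometry so areas/perimeters/island counts are preserved). So its area = 25.04 mm². Layer 13 (z = 4.16): the sphere: section is a regular 6-gon, circumradius = √(r²−h²) = √(5.5²−1.34²) = 5.334 (area = (6/2)·5.334²·sin(360°/6) = 73.93 mm²); the 25×20.5 cube at (0, -4) contributes its full rectangle (area 512.50 mm²); After the difference (first − rest): starting from the r=5.5 sphere (73.93 mm²), the 25×20.5 cube at (0, -4) partially overlaps it — only the 35.20 mm² overlap (of its 512.50 mm²) is removed, clipping the outline — area = 38.73 mm²; (rotated 5° about Z; rotation is an isometry so areas/perimeters/island counts are preserved). So its area = 38.73 mm². Layer 13 is larger (38.73 vs 25.04 mm²).

layer 13 (z = 4.16 mm)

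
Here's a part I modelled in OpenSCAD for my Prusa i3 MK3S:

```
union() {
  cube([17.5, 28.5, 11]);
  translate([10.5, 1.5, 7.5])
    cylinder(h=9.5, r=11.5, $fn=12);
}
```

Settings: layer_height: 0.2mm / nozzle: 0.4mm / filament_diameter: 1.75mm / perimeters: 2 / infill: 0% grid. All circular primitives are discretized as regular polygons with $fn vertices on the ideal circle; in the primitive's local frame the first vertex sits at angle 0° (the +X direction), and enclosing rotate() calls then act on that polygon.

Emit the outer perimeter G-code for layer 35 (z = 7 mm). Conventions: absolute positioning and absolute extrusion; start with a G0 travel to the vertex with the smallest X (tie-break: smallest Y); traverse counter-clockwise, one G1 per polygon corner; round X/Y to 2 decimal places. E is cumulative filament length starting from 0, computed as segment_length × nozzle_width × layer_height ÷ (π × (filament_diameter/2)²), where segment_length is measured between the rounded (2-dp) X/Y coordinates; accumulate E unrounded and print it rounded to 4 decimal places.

At z = 7 mm: the 17.5×28.5 cube contributes its full rectangle; the cylinder at (10.5, 1.5) is absent (z outside [7.5, 17]); Combining (union): only the 17.5×28.5 cube is present, so the union is just that shape — 1 connected region. The outline is a single polygon with 4 vertices. Extrusion per mm of travel: 0.4 × 0.2 / (π × 0.875²) = 0.033260. Accumulating E over each segment gives final E = 3.0599.

G0 X0.00 Y0.00 Z7.00
G1 X17.50 Y0.00 E0.5821
G1 X17.50 Y28.50 E1.5300
G1 X0.00 Y28.50 E2.1120
G1 X0.00 Y0.00 E3.0599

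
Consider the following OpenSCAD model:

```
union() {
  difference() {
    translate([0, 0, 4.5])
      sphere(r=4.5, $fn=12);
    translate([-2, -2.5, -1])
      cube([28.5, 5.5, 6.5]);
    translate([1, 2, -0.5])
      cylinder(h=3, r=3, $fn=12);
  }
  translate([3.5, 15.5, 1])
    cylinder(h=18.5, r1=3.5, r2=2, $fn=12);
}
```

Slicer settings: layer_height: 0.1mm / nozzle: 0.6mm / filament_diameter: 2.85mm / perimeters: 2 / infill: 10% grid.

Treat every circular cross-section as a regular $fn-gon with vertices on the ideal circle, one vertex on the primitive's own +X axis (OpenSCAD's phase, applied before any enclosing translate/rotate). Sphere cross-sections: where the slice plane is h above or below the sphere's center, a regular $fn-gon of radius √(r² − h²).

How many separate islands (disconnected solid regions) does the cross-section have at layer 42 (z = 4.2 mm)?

At z = 4.2 mm: the sphere: section is a regular 12-gon, circumradius = √(r²−h²) = √(4.5²−0.3²) = 4.490; the cube at (-2, -2.5) is present — its section is the full 28.5×5.5 rectangle; the cylinder at (1, 2) is absent (z outside [-0.5, 2.5]); After the difference (first − rest): starting from the r=4.5 sphere, the 28.5×5.5 cube at (-2, -2.5) partially overlaps it — only the 33.42 mm² overlap (of its 156.75 mm²) is removed, clipping the outline — 1 connected region; the cone at (3.5, 15.5) contributes a regular 12-gon of circumradius 3.241 (interpolated between r1=3.5 and r2=2 at t=0.173); Merging all regions: the 2 present regions are separate (no shared area or edge), so areas and boundary lengths simply add and each stays a separate island — 2 connected regions. Overall, the cross-section has 2 separate islands. Island count = 2.

2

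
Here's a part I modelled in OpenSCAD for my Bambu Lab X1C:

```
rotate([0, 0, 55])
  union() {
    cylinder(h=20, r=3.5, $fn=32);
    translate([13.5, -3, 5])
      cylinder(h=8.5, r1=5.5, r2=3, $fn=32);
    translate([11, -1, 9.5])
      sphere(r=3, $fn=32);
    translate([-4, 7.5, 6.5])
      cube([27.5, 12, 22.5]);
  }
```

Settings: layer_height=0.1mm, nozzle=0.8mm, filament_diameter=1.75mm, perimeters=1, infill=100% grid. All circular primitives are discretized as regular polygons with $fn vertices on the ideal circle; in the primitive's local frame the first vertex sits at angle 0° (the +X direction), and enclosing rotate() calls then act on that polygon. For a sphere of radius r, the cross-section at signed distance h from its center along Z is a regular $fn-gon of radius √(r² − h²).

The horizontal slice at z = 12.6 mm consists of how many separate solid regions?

At z = 12.6 mm: the cylinder: section is a regular 32-gon, circumradius r=3.5; the cone at (13.5, -3): at t=0.894 of its height the radius interpolates to r₁+(r₂−r₁)t = 3.265, giving a regular 32-gon of that circumradius; the sphere at (11, -1) does not reach this height (|z−center|=3.100 > r=3); the 27.5×12 cube at (-4, 7.5) contributes its full rectangle; Merging all regions: the 3 present regions are separate (no shared area or edge), so areas and boundary lengths simply add and each stays a separate island — 3 connected regions; (rotated 55° about Z; rotation is an isometry so areas/perimeters/island counts are preserved). The result has 3 disconnected regions.

3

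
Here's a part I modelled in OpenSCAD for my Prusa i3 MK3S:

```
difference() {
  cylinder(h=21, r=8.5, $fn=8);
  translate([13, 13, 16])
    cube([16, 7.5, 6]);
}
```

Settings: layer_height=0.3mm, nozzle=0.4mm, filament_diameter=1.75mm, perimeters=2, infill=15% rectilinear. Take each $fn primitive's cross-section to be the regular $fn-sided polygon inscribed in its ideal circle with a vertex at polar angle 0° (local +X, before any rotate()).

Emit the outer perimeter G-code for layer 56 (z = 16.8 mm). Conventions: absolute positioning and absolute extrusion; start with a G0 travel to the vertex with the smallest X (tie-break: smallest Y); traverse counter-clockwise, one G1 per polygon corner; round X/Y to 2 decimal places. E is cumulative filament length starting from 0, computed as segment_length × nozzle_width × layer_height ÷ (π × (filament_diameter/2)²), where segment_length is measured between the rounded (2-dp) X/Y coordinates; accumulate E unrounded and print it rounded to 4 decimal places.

At z = 16.8 mm: the cylinder: section is a regular 8-gon, circumradius r=8.5; the cube at (13, 13) is present — its section is the full 16×7.5 rectangle; Taking the first minus the rest: starting from the r=8.5 cylinder, the 16×7.5 cube at (13, 13) misses the remaining region (no effect) — 1 connected region. The outline is a single polygon with 8 vertices. Extrusion per mm of travel: 0.4 × 0.3 / (π × 0.875²) = 0.049890. Accumulating E over each segment gives final E = 2.5964.

G0 X-8.50 Y0.00 Z16.80
G1 X-6.01 Y-6.01 E0.3246
G1 X0.00 Y-8.50 E0.6491
G1 X6.01 Y-6.01 E0.9737
G1 X8.50 Y0.00 E1.2982
G1 X6.01 Y6.01 E1.6228
G1 X0.00 Y8.50 E1.9473
G1 X-6.01 Y6.01 E2.2719
G1 X-8.50 Y0.00 E2.5964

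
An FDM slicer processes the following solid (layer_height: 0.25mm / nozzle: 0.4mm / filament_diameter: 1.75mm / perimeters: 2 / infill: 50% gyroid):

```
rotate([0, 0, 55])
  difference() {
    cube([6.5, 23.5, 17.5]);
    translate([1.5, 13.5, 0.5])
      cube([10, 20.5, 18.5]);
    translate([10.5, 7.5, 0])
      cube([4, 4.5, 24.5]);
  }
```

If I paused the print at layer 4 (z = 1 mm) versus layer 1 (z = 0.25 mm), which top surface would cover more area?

layer 1 (z = 0.25 mm)

Layer 4 (z = 1): the 6.5×23.5 cube contributes its full rectangle (area 152.75 mm²); the 10×20.5 cube at (1.5, 13.5) contributes its full rectangle (area 205.00 mm²); the cube at (10.5, 7.5) is present — its section is the full 4×4.5 rectangle (area 18.00 mm²); Taking the first minus the rest: starting from the 6.5×23.5 cube (152.75 mm²), the 10×20.5 cube at (1.5, 13.5) partially overlaps it — only the 50.00 mm² overlap (of its 205.00 mm²) is removed, clipping the outline; the 4×4.5 cube at (10.5, 7.5) misses the remaining region (no effect) — area = 102.75 mm²; (whole slice rotated 55° about Z — lengths, areas and connectivity unchanged). So its area = 102.75 mm². Layer 1 (z = 0.25): the cube (footprint 6.5×23.5) is included at this height (area 152.75 mm²); the cube at (1.5, 13.5) is not intersected at this z (z outside [0.5, 19]); the cube at (10.5, 7.5) is present — its section is the full 4×4.5 rectangle (area 18.00 mm²); Taking the first minus the rest: starting from the 6.5×23.5 cube (152.75 mm²), the 4×4.5 cube at (10.5, 7.5) misses the remaining region (no effect) — area = 152.75 mm²; (rotated 55° about Z; rotation is an isometry so areas/perimeters/island counts are preserved). So its area = 152.75 mm². Layer 1 is larger (152.75 vs 102.75 mm²).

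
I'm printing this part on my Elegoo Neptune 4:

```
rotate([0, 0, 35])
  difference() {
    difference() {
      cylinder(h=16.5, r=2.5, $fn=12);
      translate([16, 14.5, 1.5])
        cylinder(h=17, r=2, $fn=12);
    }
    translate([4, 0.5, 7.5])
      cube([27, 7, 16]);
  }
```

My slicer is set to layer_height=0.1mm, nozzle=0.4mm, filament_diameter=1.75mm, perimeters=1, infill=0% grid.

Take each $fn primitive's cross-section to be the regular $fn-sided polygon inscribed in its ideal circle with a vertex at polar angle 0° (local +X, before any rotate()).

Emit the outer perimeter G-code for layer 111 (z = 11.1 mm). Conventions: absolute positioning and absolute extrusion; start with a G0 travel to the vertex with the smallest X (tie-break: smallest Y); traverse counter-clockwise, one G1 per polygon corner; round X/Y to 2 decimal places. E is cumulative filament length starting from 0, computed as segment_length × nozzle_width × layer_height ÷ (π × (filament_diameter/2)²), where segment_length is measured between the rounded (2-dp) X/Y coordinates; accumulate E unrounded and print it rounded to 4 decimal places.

G0 X-2.49 Y-0.22 Z11.10
G1 X-2.05 Y-1.43 E0.0214
G1 X-1.06 Y-2.27 E0.0430
G1 X0.22 Y-2.49 E0.0646
G1 X1.43 Y-2.05 E0.0860
G1 X2.27 Y-1.06 E0.1076
G1 X2.49 Y0.22 E0.1292
G1 X2.05 Y1.43 E0.1506
G1 X1.06 Y2.27 E0.1722
G1 X-0.22 Y2.49 E0.1938
G1 X-1.43 Y2.05 E0.2152
G1 X-2.27 Y1.06 E0.2368
G1 X-2.49 Y-0.22 E0.2584

At z = 11.1 mm: the cylinder: section is a regular 12-gon, circumradius r=2.5; the r=2 cylinder at (16, 14.5) gives a regular 12-gon of circumradius 2 (constant along its height); After the difference (first − rest): starting from the r=2.5 cylinder, the r=2 cylinder at (16, 14.5) misses the remaining region (no effect) — 1 connected region; the cube at (4, 0.5) (footprint 27×7) is included at this height; Subtracting the remaining from the first: starting from the result so far, the 27×7 cube at (4, 0.5) misses the remaining region (no effect) — 1 connected region; (rotated 35° about Z; rotation is an isometry so areas/perimeters/island counts are preserved). The outline is a single polygon with 12 vertices. Extrusion per mm of travel: 0.4 × 0.1 / (π × 0.875²) = 0.016630. Accumulating E over each segment gives final E = 0.2584.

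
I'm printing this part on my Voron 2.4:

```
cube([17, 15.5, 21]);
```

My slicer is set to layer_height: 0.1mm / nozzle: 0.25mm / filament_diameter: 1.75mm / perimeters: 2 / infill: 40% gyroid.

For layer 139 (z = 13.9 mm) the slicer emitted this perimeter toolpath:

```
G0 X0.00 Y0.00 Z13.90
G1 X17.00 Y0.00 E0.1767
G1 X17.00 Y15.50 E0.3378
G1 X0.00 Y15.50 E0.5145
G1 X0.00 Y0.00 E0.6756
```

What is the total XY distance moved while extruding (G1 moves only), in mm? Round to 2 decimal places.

Sum the Euclidean lengths of each G1 segment: total = 65.00 mm.

65.00 mm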